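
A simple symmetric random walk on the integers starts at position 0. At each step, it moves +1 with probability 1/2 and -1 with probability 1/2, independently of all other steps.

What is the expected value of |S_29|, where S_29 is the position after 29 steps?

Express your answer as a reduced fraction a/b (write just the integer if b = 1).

Answer: 145422675/33554432

Derivation:
S_29 takes values m ≡ 1 (mod 2) with |m| ≤ 29; P(S_29=m) = C(29,(29+m)/2)/2^29.
Total paths: 2^29 = 536870912
Distribution: P(S=-29)=1/536870912, P(S=-27)=29/536870912, P(S=-25)=406/536870912, P(S=-23)=3654/536870912, P(S=-21)=23751/536870912, P(S=-19)=118755/536870912, P(S=-17)=475020/536870912, P(S=-15)=1560780/536870912, P(S=-13)=4292145/536870912, P(S=-11)=10015005/536870912, P(S=-9)=20030010/536870912, P(S=-7)=34597290/536870912, P(S=-5)=51895935/536870912, P(S=-3)=67863915/536870912, P(S=-1)=77558760/536870912, P(S=1)=77558760/536870912, P(S=3)=67863915/536870912, P(S=5)=51895935/536870912, P(S=7)=34597290/536870912, P(S=9)=20030010/536870912, P(S=11)=10015005/536870912, P(S=13)=4292145/536870912, P(S=15)=1560780/536870912, P(S=17)=475020/536870912, P(S=19)=118755/536870912, P(S=21)=23751/536870912, P(S=23)=3654/536870912, P(S=25)=406/536870912, P(S=27)=29/536870912, P(S=29)=1/536870912
E[|S_29|] = Σ_m |m|·P(S_29=m) = 2326762800/536870912 = 145422675/33554432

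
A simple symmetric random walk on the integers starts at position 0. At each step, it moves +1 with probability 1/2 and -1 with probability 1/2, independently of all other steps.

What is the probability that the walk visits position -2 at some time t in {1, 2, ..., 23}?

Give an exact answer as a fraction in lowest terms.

Count via complement. Let g(t,s) = #length-t paths at position s with S_1..S_t all ≠ -2.
g(t,s) = g(t-1,s-1) + g(t-1,s+1) for s ≠ -2; g(t,-2) = 0.
t=0: g(0,0)=1
t=1: g(1,-1)=1 g(1,1)=1
t=2: g(2,0)=2 g(2,2)=1
t=3: g(3,-1)=2 g(3,1)=3 g(3,3)=1
t=4: g(4,0)=5 g(4,2)=4 g(4,4)=1
t=5: g(5,-1)=5 g(5,1)=9 g(5,3)=5 g(5,5)=1
t=6: g(6,0)=14 g(6,2)=14 g(6,4)=6 g(6,6)=1
t=7: g(7,-1)=14 g(7,1)=28 g(7,3)=20 g(7,5)=7 g(7,7)=1
t=8: g(8,0)=42 g(8,2)=48 g(8,4)=27 g(8,6)=8 g(8,8)=1
t=9: g(9,-1)=42 g(9,1)=90 g(9,3)=75 g(9,5)=35 g(9,7)=9 g(9,9)=1
t=10: g(10,0)=132 g(10,2)=165 g(10,4)=110 g(10,6)=44 g(10,8)=10 g(10,10)=1
t=11: g(11,-1)=132 g(11,1)=297 g(11,3)=275 g(11,5)=154 g(11,7)=54 g(11,9)=11 g(11,11)=1
t=12: g(12,0)=429 g(12,2)=572 g(12,4)=429 g(12,6)=208 g(12,8)=65 g(12,10)=12 g(12,12)=1
t=13: g(13,-1)=429 g(13,1)=1001 g(13,3)=1001 g(13,5)=637 g(13,7)=273 g(13,9)=77 g(13,11)=13 g(13,13)=1
t=14: g(14,0)=1430 g(14,2)=2002 g(14,4)=1638 g(14,6)=910 g(14,8)=350 g(14,10)=90 g(14,12)=14 g(14,14)=1
t=15: g(15,-1)=1430 g(15,1)=3432 g(15,3)=3640 g(15,5)=2548 g(15,7)=1260 g(15,9)=440 g(15,11)=104 g(15,13)=15 g(15,15)=1
t=16: g(16,0)=4862 g(16,2)=7072 g(16,4)=6188 g(16,6)=3808 g(16,8)=1700 g(16,10)=544 g(16,12)=119 g(16,14)=16 g(16,16)=1
t=17: g(17,-1)=4862 g(17,1)=11934 g(17,3)=13260 g(17,5)=9996 g(17,7)=5508 g(17,9)=2244 g(17,11)=663 g(17,13)=135 g(17,15)=17 g(17,17)=1
t=18: g(18,0)=16796 g(18,2)=25194 g(18,4)=23256 g(18,6)=15504 g(18,8)=7752 g(18,10)=2907 g(18,12)=798 g(18,14)=152 g(18,16)=18 g(18,18)=1
t=19: g(19,-1)=16796 g(19,1)=41990 g(19,3)=48450 g(19,5)=38760 g(19,7)=23256 g(19,9)=10659 g(19,11)=3705 g(19,13)=950 g(19,15)=170 g(19,17)=19 g(19,19)=1
t=20: g(20,0)=58786 g(20,2)=90440 g(20,4)=87210 g(20,6)=62016 g(20,8)=33915 g(20,10)=14364 g(20,12)=4655 g(20,14)=1120 g(20,16)=189 g(20,18)=20 g(20,20)=1
t=21: g(21,-1)=58786 g(21,1)=149226 g(21,3)=177650 g(21,5)=149226 g(21,7)=95931 g(21,9)=48279 g(21,11)=19019 g(21,13)=5775 g(21,15)=1309 g(21,17)=209 g(21,19)=21 g(21,21)=1
t=22: g(22,0)=208012 g(22,2)=326876 g(22,4)=326876 g(22,6)=245157 g(22,8)=144210 g(22,10)=67298 g(22,12)=24794 g(22,14)=7084 g(22,16)=1518 g(22,18)=230 g(22,20)=22 g(22,22)=1
t=23: g(23,-1)=208012 g(23,1)=534888 g(23,3)=653752 g(23,5)=572033 g(23,7)=389367 g(23,9)=211508 g(23,11)=92092 g(23,13)=31878 g(23,15)=8602 g(23,17)=1748 g(23,19)=252 g(23,21)=23 g(23,23)=1
Paths never hitting -2: Σ_s g(23,s) = 2704156
Paths hitting -2: 2^23 - 2704156 = 5684452
P = 5684452/8388608 = 1421113/2097152

Answer: 1421113/2097152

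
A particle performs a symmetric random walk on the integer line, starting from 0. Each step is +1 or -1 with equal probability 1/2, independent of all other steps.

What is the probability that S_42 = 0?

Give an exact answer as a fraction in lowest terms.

To return to 0 after 42 steps: need exactly 21 steps of +1 and 21 of -1.
Favorable paths: C(42,21) = 538257874440
Total paths: 2^42 = 4398046511104
P = 538257874440/4398046511104 = 67282234305/549755813888

Answer: 67282234305/549755813888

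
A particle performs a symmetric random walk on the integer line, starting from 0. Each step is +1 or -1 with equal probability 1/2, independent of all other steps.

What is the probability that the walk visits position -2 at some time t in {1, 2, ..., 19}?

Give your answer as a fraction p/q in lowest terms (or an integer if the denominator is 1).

Count via complement. Let g(t,s) = #length-t paths at position s with S_1..S_t all ≠ -2.
g(t,s) = g(t-1,s-1) + g(t-1,s+1) for s ≠ -2; g(t,-2) = 0.
t=0: g(0,0)=1
t=1: g(1,-1)=1 g(1,1)=1
t=2: g(2,0)=2 g(2,2)=1
t=3: g(3,-1)=2 g(3,1)=3 g(3,3)=1
t=4: g(4,0)=5 g(4,2)=4 g(4,4)=1
t=5: g(5,-1)=5 g(5,1)=9 g(5,3)=5 g(5,5)=1
t=6: g(6,0)=14 g(6,2)=14 g(6,4)=6 g(6,6)=1
t=7: g(7,-1)=14 g(7,1)=28 g(7,3)=20 g(7,5)=7 g(7,7)=1
t=8: g(8,0)=42 g(8,2)=48 g(8,4)=27 g(8,6)=8 g(8,8)=1
t=9: g(9,-1)=42 g(9,1)=90 g(9,3)=75 g(9,5)=35 g(9,7)=9 g(9,9)=1
t=10: g(10,0)=132 g(10,2)=165 g(10,4)=110 g(10,6)=44 g(10,8)=10 g(10,10)=1
t=11: g(11,-1)=132 g(11,1)=297 g(11,3)=275 g(11,5)=154 g(11,7)=54 g(11,9)=11 g(11,11)=1
t=12: g(12,0)=429 g(12,2)=572 g(12,4)=429 g(12,6)=208 g(12,8)=65 g(12,10)=12 g(12,12)=1
t=13: g(13,-1)=429 g(13,1)=1001 g(13,3)=1001 g(13,5)=637 g(13,7)=273 g(13,9)=77 g(13,11)=13 g(13,13)=1
t=14: g(14,0)=1430 g(14,2)=2002 g(14,4)=1638 g(14,6)=910 g(14,8)=350 g(14,10)=90 g(14,12)=14 g(14,14)=1
t=15: g(15,-1)=1430 g(15,1)=3432 g(15,3)=3640 g(15,5)=2548 g(15,7)=1260 g(15,9)=440 g(15,11)=104 g(15,13)=15 g(15,15)=1
t=16: g(16,0)=4862 g(16,2)=7072 g(16,4)=6188 g(16,6)=3808 g(16,8)=1700 g(16,10)=544 g(16,12)=119 g(16,14)=16 g(16,16)=1
t=17: g(17,-1)=4862 g(17,1)=11934 g(17,3)=13260 g(17,5)=9996 g(17,7)=5508 g(17,9)=2244 g(17,11)=663 g(17,13)=135 g(17,15)=17 g(17,17)=1
t=18: g(18,0)=16796 g(18,2)=25194 g(18,4)=23256 g(18,6)=15504 g(18,8)=7752 g(18,10)=2907 g(18,12)=798 g(18,14)=152 g(18,16)=18 g(18,18)=1
t=19: g(19,-1)=16796 g(19,1)=41990 g(19,3)=48450 g(19,5)=38760 g(19,7)=23256 g(19,9)=10659 g(19,11)=3705 g(19,13)=950 g(19,15)=170 g(19,17)=19 g(19,19)=1
Paths never hitting -2: Σ_s g(19,s) = 184756
Paths hitting -2: 2^19 - 184756 = 339532
P = 339532/524288 = 84883/131072

Answer: 84883/131072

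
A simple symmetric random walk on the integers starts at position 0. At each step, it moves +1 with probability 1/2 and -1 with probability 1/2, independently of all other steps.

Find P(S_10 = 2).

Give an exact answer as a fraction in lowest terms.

Answer: 105/512

Derivation:
To reach position 2 after 10 steps: need 6 steps of +1 and 4 of -1.
Favorable paths: C(10,6) = 210
Total paths: 2^10 = 1024
P = 210/1024 = 105/512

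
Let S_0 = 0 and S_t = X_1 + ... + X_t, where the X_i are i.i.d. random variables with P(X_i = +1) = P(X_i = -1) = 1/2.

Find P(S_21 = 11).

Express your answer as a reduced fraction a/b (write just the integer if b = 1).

To reach position 11 after 21 steps: need 16 steps of +1 and 5 of -1.
Favorable paths: C(21,16) = 20349
Total paths: 2^21 = 2097152
P = 20349/2097152 = 20349/2097152

Answer: 20349/2097152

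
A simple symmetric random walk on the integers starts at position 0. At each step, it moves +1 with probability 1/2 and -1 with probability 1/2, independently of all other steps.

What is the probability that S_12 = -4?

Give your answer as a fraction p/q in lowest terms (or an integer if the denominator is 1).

To reach position -4 after 12 steps: need 4 steps of +1 and 8 of -1.
Favorable paths: C(12,4) = 495
Total paths: 2^12 = 4096
P = 495/4096 = 495/4096

Answer: 495/4096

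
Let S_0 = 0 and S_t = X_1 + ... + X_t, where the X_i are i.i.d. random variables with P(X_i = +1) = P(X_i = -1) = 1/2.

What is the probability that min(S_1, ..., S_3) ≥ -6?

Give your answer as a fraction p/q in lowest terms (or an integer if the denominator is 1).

Answer: 1

Derivation:
Let f(t,s) = #length-t paths at position s with S_1..S_t all ≥ -6.
f(t,s) = f(t-1,s-1) + f(t-1,s+1) for s ≥ -6; f(t,s) = 0 for s < -6.
t=0: f(0,0)=1
t=1: f(1,-1)=1 f(1,1)=1
t=2: f(2,-2)=1 f(2,0)=2 f(2,2)=1
t=3: f(3,-3)=1 f(3,-1)=3 f(3,1)=3 f(3,3)=1
Σ_s f(3,s) = 8
P = 8/8 = 1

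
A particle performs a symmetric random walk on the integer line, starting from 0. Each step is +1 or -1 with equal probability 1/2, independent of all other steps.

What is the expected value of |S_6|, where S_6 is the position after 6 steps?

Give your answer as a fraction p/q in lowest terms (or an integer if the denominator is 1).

Answer: 15/8

Derivation:
S_6 takes values m ≡ 0 (mod 2) with |m| ≤ 6; P(S_6=m) = C(6,(6+m)/2)/2^6.
Total paths: 2^6 = 64
Distribution: P(S=-6)=1/64, P(S=-4)=6/64, P(S=-2)=15/64, P(S=0)=20/64, P(S=2)=15/64, P(S=4)=6/64, P(S=6)=1/64
E[|S_6|] = Σ_m |m|·P(S_6=m) = 120/64 = 15/8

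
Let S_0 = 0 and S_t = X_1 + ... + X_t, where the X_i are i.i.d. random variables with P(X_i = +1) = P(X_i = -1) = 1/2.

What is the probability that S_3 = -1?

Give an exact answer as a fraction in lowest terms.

Answer: 3/8

Derivation:
To reach position -1 after 3 steps: need 1 step of +1 and 2 of -1.
Favorable paths: C(3,1) = 3
Total paths: 2^3 = 8
P = 3/8 = 3/8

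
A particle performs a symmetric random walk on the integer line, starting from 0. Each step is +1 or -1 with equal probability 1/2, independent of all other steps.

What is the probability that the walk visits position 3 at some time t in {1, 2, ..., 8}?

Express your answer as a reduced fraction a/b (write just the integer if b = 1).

Answer: 37/128

Derivation:
Count via complement. Let g(t,s) = #length-t paths at position s with S_1..S_t all ≠ 3.
g(t,s) = g(t-1,s-1) + g(t-1,s+1) for s ≠ 3; g(t,3) = 0.
t=0: g(0,0)=1
t=1: g(1,-1)=1 g(1,1)=1
t=2: g(2,-2)=1 g(2,0)=2 g(2,2)=1
t=3: g(3,-3)=1 g(3,-1)=3 g(3,1)=3
t=4: g(4,-4)=1 g(4,-2)=4 g(4,0)=6 g(4,2)=3
t=5: g(5,-5)=1 g(5,-3)=5 g(5,-1)=10 g(5,1)=9
t=6: g(6,-6)=1 g(6,-4)=6 g(6,-2)=15 g(6,0)=19 g(6,2)=9
t=7: g(7,-7)=1 g(7,-5)=7 g(7,-3)=21 g(7,-1)=34 g(7,1)=28
t=8: g(8,-8)=1 g(8,-6)=8 g(8,-4)=28 g(8,-2)=55 g(8,0)=62 g(8,2)=28
Paths never hitting 3: Σ_s g(8,s) = 182
Paths hitting 3: 2^8 - 182 = 74
P = 74/256 = 37/128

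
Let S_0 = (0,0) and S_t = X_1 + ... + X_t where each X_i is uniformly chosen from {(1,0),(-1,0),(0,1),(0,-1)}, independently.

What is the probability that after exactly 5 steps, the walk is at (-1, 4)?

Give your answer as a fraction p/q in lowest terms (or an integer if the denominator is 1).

Let h be the number of horizontal steps (so 5-h are vertical). To end at (-1,4) need (h-1)/2 right-steps and ((5-h)+4)/2 up-steps.
Sum over h with 1 ≤ h ≤ 1, h ≡ 1 (mod 2), 5-h ≡ 0 (mod 2):
h=1: C(5,1)·C(1,0)·C(4,4) = 5·1·1 = 5
Total favorable: 5
Total paths: 4^5 = 1024
P = 5/1024 = 5/1024

Answer: 5/1024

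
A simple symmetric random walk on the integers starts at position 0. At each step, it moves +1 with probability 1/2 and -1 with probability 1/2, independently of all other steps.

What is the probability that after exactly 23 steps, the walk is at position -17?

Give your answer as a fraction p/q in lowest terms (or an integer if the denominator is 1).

Answer: 1771/8388608

Derivation:
To reach position -17 after 23 steps: need 3 steps of +1 and 20 of -1.
Favorable paths: C(23,3) = 1771
Total paths: 2^23 = 8388608
P = 1771/8388608 = 1771/8388608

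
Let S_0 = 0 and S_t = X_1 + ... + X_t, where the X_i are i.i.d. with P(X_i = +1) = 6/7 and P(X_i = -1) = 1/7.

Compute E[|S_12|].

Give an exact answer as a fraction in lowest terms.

Answer: 16952854404/1977326743

Derivation:
S_12 takes values m ≡ 0 (mod 2) with |m| ≤ 12; P(S_12=m) = C(12,(12+m)/2) · (6/7)^((12+m)/2) · (1/7)^((12-m)/2).
Distribution: P(S=-12)=1/13841287201, P(S=-10)=72/13841287201, P(S=-8)=2376/13841287201, P(S=-6)=47520/13841287201, P(S=-4)=641520/13841287201, P(S=-2)=6158592/13841287201, P(S=0)=6158592/1977326743, P(S=2)=221709312/13841287201, P(S=4)=831409920/13841287201, P(S=6)=2217093120/13841287201, P(S=8)=3990767616/13841287201, P(S=10)=4353564672/13841287201, P(S=12)=2176782336/13841287201
E[|S_12|] = Σ_m |m|·P(S_12=m) = 16952854404/1977326743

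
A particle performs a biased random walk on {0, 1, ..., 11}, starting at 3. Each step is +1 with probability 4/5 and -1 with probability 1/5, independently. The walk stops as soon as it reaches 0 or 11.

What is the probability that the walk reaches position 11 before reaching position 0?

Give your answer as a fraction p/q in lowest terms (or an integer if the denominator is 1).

Answer: 1376256/1398101

Derivation:
Biased walk: p = 4/5, q = 1/5, r = q/p = 1/4
Gambler's ruin: P(hit 11 before 0 | start at 3) = (1 - r^a)/(1 - r^N)
r^3 = 1/64; r^11 = 1/4194304
P = (1 - 1/64) / (1 - 1/4194304) = 63/64 / 4194303/4194304 = 1376256/1398101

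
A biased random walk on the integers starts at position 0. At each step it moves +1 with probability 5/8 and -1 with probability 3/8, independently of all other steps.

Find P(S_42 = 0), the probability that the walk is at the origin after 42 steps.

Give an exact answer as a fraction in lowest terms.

Answer: 335596053656245817620754241943359375/10633823966279326983230456482242756608

Derivation:
To be at 0 after 42 steps: need exactly 21 steps of +1 and 21 of -1.
Number of such sequences: C(42,21) = 538257874440
Each has probability (5/8)^21 · (3/8)^21 = 4987885095119476318359375/85070591730234615865843651857942052864
P = 538257874440 · 4987885095119476318359375/85070591730234615865843651857942052864 = 335596053656245817620754241943359375/10633823966279326983230456482242756608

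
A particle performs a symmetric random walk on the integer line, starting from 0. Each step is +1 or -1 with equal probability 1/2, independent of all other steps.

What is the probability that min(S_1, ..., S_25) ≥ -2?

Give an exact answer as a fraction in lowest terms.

Let f(t,s) = #length-t paths at position s with S_1..S_t all ≥ -2.
f(t,s) = f(t-1,s-1) + f(t-1,s+1) for s ≥ -2; f(t,s) = 0 for s < -2.
t=0: f(0,0)=1
t=1: f(1,-1)=1 f(1,1)=1
t=2: f(2,-2)=1 f(2,0)=2 f(2,2)=1
t=3: f(3,-1)=3 f(3,1)=3 f(3,3)=1
t=4: f(4,-2)=3 f(4,0)=6 f(4,2)=4 f(4,4)=1
t=5: f(5,-1)=9 f(5,1)=10 f(5,3)=5 f(5,5)=1
t=6: f(6,-2)=9 f(6,0)=19 f(6,2)=15 f(6,4)=6 f(6,6)=1
t=7: f(7,-1)=28 f(7,1)=34 f(7,3)=21 f(7,5)=7 f(7,7)=1
t=8: f(8,-2)=28 f(8,0)=62 f(8,2)=55 f(8,4)=28 f(8,6)=8 f(8,8)=1
t=9: f(9,-1)=90 f(9,1)=117 f(9,3)=83 f(9,5)=36 f(9,7)=9 f(9,9)=1
t=10: f(10,-2)=90 f(10,0)=207 f(10,2)=200 f(10,4)=119 f(10,6)=45 f(10,8)=10 f(10,10)=1
t=11: f(11,-1)=297 f(11,1)=407 f(11,3)=319 f(11,5)=164 f(11,7)=55 f(11,9)=11 f(11,11)=1
t=12: f(12,-2)=297 f(12,0)=704 f(12,2)=726 f(12,4)=483 f(12,6)=219 f(12,8)=66 f(12,10)=12 f(12,12)=1
t=13: f(13,-1)=1001 f(13,1)=1430 f(13,3)=1209 f(13,5)=702 f(13,7)=285 f(13,9)=78 f(13,11)=13 f(13,13)=1
t=14: f(14,-2)=1001 f(14,0)=2431 f(14,2)=2639 f(14,4)=1911 f(14,6)=987 f(14,8)=363 f(14,10)=91 f(14,12)=14 f(14,14)=1
t=15: f(15,-1)=3432 f(15,1)=5070 f(15,3)=4550 f(15,5)=2898 f(15,7)=1350 f(15,9)=454 f(15,11)=105 f(15,13)=15 f(15,15)=1
t=16: f(16,-2)=3432 f(16,0)=8502 f(16,2)=9620 f(16,4)=7448 f(16,6)=4248 f(16,8)=1804 f(16,10)=559 f(16,12)=120 f(16,14)=16 f(16,16)=1
t=17: f(17,-1)=11934 f(17,1)=18122 f(17,3)=17068 f(17,5)=11696 f(17,7)=6052 f(17,9)=2363 f(17,11)=679 f(17,13)=136 f(17,15)=17 f(17,17)=1
t=18: f(18,-2)=11934 f(18,0)=30056 f(18,2)=35190 f(18,4)=28764 f(18,6)=17748 f(18,8)=8415 f(18,10)=3042 f(18,12)=815 f(18,14)=153 f(18,16)=18 f(18,18)=1
t=19: f(19,-1)=41990 f(19,1)=65246 f(19,3)=63954 f(19,5)=46512 f(19,7)=26163 f(19,9)=11457 f(19,11)=3857 f(19,13)=968 f(19,15)=171 f(19,17)=19 f(19,19)=1
t=20: f(20,-2)=41990 f(20,0)=107236 f(20,2)=129200 f(20,4)=110466 f(20,6)=72675 f(20,8)=37620 f(20,10)=15314 f(20,12)=4825 f(20,14)=1139 f(20,16)=190 f(20,18)=20 f(20,20)=1
t=21: f(21,-1)=149226 f(21,1)=236436 f(21,3)=239666 f(21,5)=183141 f(21,7)=110295 f(21,9)=52934 f(21,11)=20139 f(21,13)=5964 f(21,15)=1329 f(21,17)=210 f(21,19)=21 f(21,21)=1
t=22: f(22,-2)=149226 f(22,0)=385662 f(22,2)=476102 f(22,4)=422807 f(22,6)=293436 f(22,8)=163229 f(22,10)=73073 f(22,12)=26103 f(22,14)=7293 f(22,16)=1539 f(22,18)=231 f(22,20)=22 f(22,22)=1
t=23: f(23,-1)=534888 f(23,1)=861764 f(23,3)=898909 f(23,5)=716243 f(23,7)=456665 f(23,9)=236302 f(23,11)=99176 f(23,13)=33396 f(23,15)=8832 f(23,17)=1770 f(23,19)=253 f(23,21)=23 f(23,23)=1
t=24: f(24,-2)=534888 f(24,0)=1396652 f(24,2)=1760673 f(24,4)=1615152 f(24,6)=1172908 f(24,8)=692967 f(24,10)=335478 f(24,12)=132572 f(24,14)=42228 f(24,16)=10602 f(24,18)=2023 f(24,20)=276 f(24,22)=24 f(24,24)=1
t=25: f(25,-1)=1931540 f(25,1)=3157325 f(25,3)=3375825 f(25,5)=2788060 f(25,7)=1865875 f(25,9)=1028445 f(25,11)=468050 f(25,13)=174800 f(25,15)=52830 f(25,17)=12625 f(25,19)=2299 f(25,21)=300 f(25,23)=25 f(25,25)=1
Σ_s f(25,s) = 14858000
P = 14858000/33554432 = 928625/2097152

Answer: 928625/2097152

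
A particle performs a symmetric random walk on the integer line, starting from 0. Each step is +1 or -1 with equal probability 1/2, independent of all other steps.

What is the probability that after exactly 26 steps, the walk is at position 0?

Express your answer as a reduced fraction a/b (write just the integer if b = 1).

Answer: 1300075/8388608

Derivation:
To return to 0 after 26 steps: need exactly 13 steps of +1 and 13 of -1.
Favorable paths: C(26,13) = 10400600
Total paths: 2^26 = 67108864
P = 10400600/67108864 = 1300075/8388608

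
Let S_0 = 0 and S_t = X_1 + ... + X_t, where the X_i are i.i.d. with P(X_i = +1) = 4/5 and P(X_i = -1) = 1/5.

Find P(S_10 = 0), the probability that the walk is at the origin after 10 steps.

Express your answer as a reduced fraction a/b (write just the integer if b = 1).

To be at 0 after 10 steps: need exactly 5 steps of +1 and 5 of -1.
Number of such sequences: C(10,5) = 252
Each has probability (4/5)^5 · (1/5)^5 = 1024/9765625
P = 252 · 1024/9765625 = 258048/9765625

Answer: 258048/9765625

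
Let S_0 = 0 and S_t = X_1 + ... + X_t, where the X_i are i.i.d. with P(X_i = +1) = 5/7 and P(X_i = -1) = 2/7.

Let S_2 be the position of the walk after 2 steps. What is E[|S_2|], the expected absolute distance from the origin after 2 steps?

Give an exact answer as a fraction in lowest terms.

S_2 takes values m ≡ 0 (mod 2) with |m| ≤ 2; P(S_2=m) = C(2,(2+m)/2) · (5/7)^((2+m)/2) · (2/7)^((2-m)/2).
Distribution: P(S=-2)=4/49, P(S=0)=20/49, P(S=2)=25/49
E[|S_2|] = Σ_m |m|·P(S_2=m) = 58/49

Answer: 58/49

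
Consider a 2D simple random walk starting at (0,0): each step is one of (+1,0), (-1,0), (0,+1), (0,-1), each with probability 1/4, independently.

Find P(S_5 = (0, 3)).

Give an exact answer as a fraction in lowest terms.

Answer: 25/1024

Derivation:
Let h be the number of horizontal steps (so 5-h are vertical). To end at (0,3) need (h+0)/2 right-steps and ((5-h)+3)/2 up-steps.
Sum over h with 0 ≤ h ≤ 2, h ≡ 0 (mod 2), 5-h ≡ 1 (mod 2):
h=0: C(5,0)·C(0,0)·C(5,4) = 1·1·5 = 5
h=2: C(5,2)·C(2,1)·C(3,3) = 10·2·1 = 20
Total favorable: 25
Total paths: 4^5 = 1024
P = 25/1024 = 25/1024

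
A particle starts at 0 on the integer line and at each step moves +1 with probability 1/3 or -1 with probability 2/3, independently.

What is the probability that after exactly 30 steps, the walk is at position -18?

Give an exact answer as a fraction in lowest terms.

Answer: 1106876825600/22876792454961

Derivation:
To reach position -18 after 30 steps: need 6 steps of +1 and 24 steps of -1.
Number of such sequences: C(30,6) = 593775
Each has probability (1/3)^6 · (2/3)^24 = 16777216/205891132094649
P = 593775 · 16777216/205891132094649 = 1106876825600/22876792454961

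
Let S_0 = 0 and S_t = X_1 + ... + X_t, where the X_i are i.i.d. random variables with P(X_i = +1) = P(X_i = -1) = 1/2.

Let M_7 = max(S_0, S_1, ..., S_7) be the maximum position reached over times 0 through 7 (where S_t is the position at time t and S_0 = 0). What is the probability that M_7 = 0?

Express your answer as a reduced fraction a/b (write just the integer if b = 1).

Let M_7 = max(S_0,...,S_7). Use the reflection principle: for j ≥ 1, #{paths with M_7 ≥ j} = #{S_7 ≥ j} + #{S_7 ≥ j+1}.
P(M_7 ≥ 0) = 1 since S_0 = 0, so #{M_7 ≥ 0} = 128.
#{M_7 ≥ 1} = #{S_7 ≥ 1} + #{S_7 ≥ 2} = 64 + 29 = 93.
#{M_7 = 0} = 128 - 93 = 35.
P(M_7 = 0) = 35/128 = 35/128

Answer: 35/128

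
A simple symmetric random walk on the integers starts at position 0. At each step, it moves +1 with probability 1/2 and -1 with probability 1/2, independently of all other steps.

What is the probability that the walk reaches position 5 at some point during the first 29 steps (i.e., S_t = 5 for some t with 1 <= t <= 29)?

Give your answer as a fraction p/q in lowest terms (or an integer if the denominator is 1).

Count via complement. Let g(t,s) = #length-t paths at position s with S_1..S_t all ≠ 5.
g(t,s) = g(t-1,s-1) + g(t-1,s+1) for s ≠ 5; g(t,5) = 0.
t=0: g(0,0)=1
t=1: g(1,-1)=1 g(1,1)=1
t=2: g(2,-2)=1 g(2,0)=2 g(2,2)=1
t=3: g(3,-3)=1 g(3,-1)=3 g(3,1)=3 g(3,3)=1
t=4: g(4,-4)=1 g(4,-2)=4 g(4,0)=6 g(4,2)=4 g(4,4)=1
t=5: g(5,-5)=1 g(5,-3)=5 g(5,-1)=10 g(5,1)=10 g(5,3)=5
t=6: g(6,-6)=1 g(6,-4)=6 g(6,-2)=15 g(6,0)=20 g(6,2)=15 g(6,4)=5
t=7: g(7,-7)=1 g(7,-5)=7 g(7,-3)=21 g(7,-1)=35 g(7,1)=35 g(7,3)=20
t=8: g(8,-8)=1 g(8,-6)=8 g(8,-4)=28 g(8,-2)=56 g(8,0)=70 g(8,2)=55 g(8,4)=20
t=9: g(9,-9)=1 g(9,-7)=9 g(9,-5)=36 g(9,-3)=84 g(9,-1)=126 g(9,1)=125 g(9,3)=75
t=10: g(10,-10)=1 g(10,-8)=10 g(10,-6)=45 g(10,-4)=120 g(10,-2)=210 g(10,0)=251 g(10,2)=200 g(10,4)=75
t=11: g(11,-11)=1 g(11,-9)=11 g(11,-7)=55 g(11,-5)=165 g(11,-3)=330 g(11,-1)=461 g(11,1)=451 g(11,3)=275
t=12: g(12,-12)=1 g(12,-10)=12 g(12,-8)=66 g(12,-6)=220 g(12,-4)=495 g(12,-2)=791 g(12,0)=912 g(12,2)=726 g(12,4)=275
t=13: g(13,-13)=1 g(13,-11)=13 g(13,-9)=78 g(13,-7)=286 g(13,-5)=715 g(13,-3)=1286 g(13,-1)=1703 g(13,1)=1638 g(13,3)=1001
t=14: g(14,-14)=1 g(14,-12)=14 g(14,-10)=91 g(14,-8)=364 g(14,-6)=1001 g(14,-4)=2001 g(14,-2)=2989 g(14,0)=3341 g(14,2)=2639 g(14,4)=1001
t=15: g(15,-15)=1 g(15,-13)=15 g(15,-11)=105 g(15,-9)=455 g(15,-7)=1365 g(15,-5)=3002 g(15,-3)=4990 g(15,-1)=6330 g(15,1)=5980 g(15,3)=3640
t=16: g(16,-16)=1 g(16,-14)=16 g(16,-12)=120 g(16,-10)=560 g(16,-8)=1820 g(16,-6)=4367 g(16,-4)=7992 g(16,-2)=11320 g(16,0)=12310 g(16,2)=9620 g(16,4)=3640
t=17: g(17,-17)=1 g(17,-15)=17 g(17,-13)=136 g(17,-11)=680 g(17,-9)=2380 g(17,-7)=6187 g(17,-5)=12359 g(17,-3)=19312 g(17,-1)=23630 g(17,1)=21930 g(17,3)=13260
t=18: g(18,-18)=1 g(18,-16)=18 g(18,-14)=153 g(18,-12)=816 g(18,-10)=3060 g(18,-8)=8567 g(18,-6)=18546 g(18,-4)=31671 g(18,-2)=42942 g(18,0)=45560 g(18,2)=35190 g(18,4)=13260
t=19: g(19,-19)=1 g(19,-17)=19 g(19,-15)=171 g(19,-13)=969 g(19,-11)=3876 g(19,-9)=11627 g(19,-7)=27113 g(19,-5)=50217 g(19,-3)=74613 g(19,-1)=88502 g(19,1)=80750 g(19,3)=48450
t=20: g(20,-20)=1 g(20,-18)=20 g(20,-16)=190 g(20,-14)=1140 g(20,-12)=4845 g(20,-10)=15503 g(20,-8)=38740 g(20,-6)=77330 g(20,-4)=124830 g(20,-2)=163115 g(20,0)=169252 g(20,2)=129200 g(20,4)=48450
t=21: g(21,-21)=1 g(21,-19)=21 g(21,-17)=210 g(21,-15)=1330 g(21,-13)=5985 g(21,-11)=20348 g(21,-9)=54243 g(21,-7)=116070 g(21,-5)=202160 g(21,-3)=287945 g(21,-1)=332367 g(21,1)=298452 g(21,3)=177650
t=22: g(22,-22)=1 g(22,-20)=22 g(22,-18)=231 g(22,-16)=1540 g(22,-14)=7315 g(22,-12)=26333 g(22,-10)=74591 g(22,-8)=170313 g(22,-6)=318230 g(22,-4)=490105 g(22,-2)=620312 g(22,0)=630819 g(22,2)=476102 g(22,4)=177650
t=23: g(23,-23)=1 g(23,-21)=23 g(23,-19)=253 g(23,-17)=1771 g(23,-15)=8855 g(23,-13)=33648 g(23,-11)=100924 g(23,-9)=244904 g(23,-7)=488543 g(23,-5)=808335 g(23,-3)=1110417 g(23,-1)=1251131 g(23,1)=1106921 g(23,3)=653752
t=24: g(24,-24)=1 g(24,-22)=24 g(24,-20)=276 g(24,-18)=2024 g(24,-16)=10626 g(24,-14)=42503 g(24,-12)=134572 g(24,-10)=345828 g(24,-8)=733447 g(24,-6)=1296878 g(24,-4)=1918752 g(24,-2)=2361548 g(24,0)=2358052 g(24,2)=1760673 g(24,4)=653752
t=25: g(25,-25)=1 g(25,-23)=25 g(25,-21)=300 g(25,-19)=2300 g(25,-17)=12650 g(25,-15)=53129 g(25,-13)=177075 g(25,-11)=480400 g(25,-9)=1079275 g(25,-7)=2030325 g(25,-5)=3215630 g(25,-3)=4280300 g(25,-1)=4719600 g(25,1)=4118725 g(25,3)=2414425
t=26: g(26,-26)=1 g(26,-24)=26 g(26,-22)=325 g(26,-20)=2600 g(26,-18)=14950 g(26,-16)=65779 g(26,-14)=230204 g(26,-12)=657475 g(26,-10)=1559675 g(26,-8)=3109600 g(26,-6)=5245955 g(26,-4)=7495930 g(26,-2)=8999900 g(26,0)=8838325 g(26,2)=6533150 g(26,4)=2414425
t=27: g(27,-27)=1 g(27,-25)=27 g(27,-23)=351 g(27,-21)=2925 g(27,-19)=17550 g(27,-17)=80729 g(27,-15)=295983 g(27,-13)=887679 g(27,-11)=2217150 g(27,-9)=4669275 g(27,-7)=8355555 g(27,-5)=12741885 g(27,-3)=16495830 g(27,-1)=17838225 g(27,1)=15371475 g(27,3)=8947575
t=28: g(28,-28)=1 g(28,-26)=28 g(28,-24)=378 g(28,-22)=3276 g(28,-20)=20475 g(28,-18)=98279 g(28,-16)=376712 g(28,-14)=1183662 g(28,-12)=3104829 g(28,-10)=6886425 g(28,-8)=13024830 g(28,-6)=21097440 g(28,-4)=29237715 g(28,-2)=34334055 g(28,0)=33209700 g(28,2)=24319050 g(28,4)=8947575
t=29: g(29,-29)=1 g(29,-27)=29 g(29,-25)=406 g(29,-23)=3654 g(29,-21)=23751 g(29,-19)=118754 g(29,-17)=474991 g(29,-15)=1560374 g(29,-13)=4288491 g(29,-11)=9991254 g(29,-9)=19911255 g(29,-7)=34122270 g(29,-5)=50335155 g(29,-3)=63571770 g(29,-1)=67543755 g(29,1)=57528750 g(29,3)=33266625
Paths never hitting 5: Σ_s g(29,s) = 342741285
Paths hitting 5: 2^29 - 342741285 = 194129627
P = 194129627/536870912 = 194129627/536870912

Answer: 194129627/536870912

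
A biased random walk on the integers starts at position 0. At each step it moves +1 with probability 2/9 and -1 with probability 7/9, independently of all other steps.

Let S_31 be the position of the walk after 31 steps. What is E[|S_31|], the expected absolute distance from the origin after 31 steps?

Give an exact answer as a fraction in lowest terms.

S_31 takes values m ≡ 1 (mod 2) with |m| ≤ 31; P(S_31=m) = C(31,(31+m)/2) · (2/9)^((31+m)/2) · (7/9)^((31-m)/2).
Distribution: P(S=-31)=157775382034845806615042743/381520424476945831628649898809, P(S=-29)=1397439098022920001447521438/381520424476945831628649898809, P(S=-27)=1996341568604171430639316340/127173474825648610542883299603, P(S=-25)=16541115854148848996725763960/381520424476945831628649898809, P(S=-23)=33082231708297697993451527920/381520424476945831628649898809, P(S=-21)=1890413240474154171054373024/14130386091738734504764811067, P(S=-19)=7021534893189715492487671232/42391158275216203514294433201, P(S=-17)=7164831523662974992334358400/42391158275216203514294433201, P(S=-15)=2047094721046564283524102400/14130386091738734504764811067, P(S=-13)=13452336738305993863158387200/127173474825648610542883299603, P(S=-11)=8455754521220910428270986240/127173474825648610542883299603, P(S=-9)=1537409912949256441503815680/42391158275216203514294433201, P(S=-7)=2196299875641794916434022400/127173474825648610542883299603, P(S=-5)=917136211806463811258163200/127173474825648610542883299603, P(S=-3)=37434131094141380051353600/14130386091738734504764811067, P(S=-1)=36364584491451626335600640/42391158275216203514294433201, P(S=1)=10389881283271893238743040/42391158275216203514294433201, P(S=3)=873099267501839767961600/14130386091738734504764811067, P(S=5)=1746198535003679535923200/127173474825648610542883299603, P(S=7)=341362119624779458150400/127173474825648610542883299603, P(S=9)=19506406835701683322880/42391158275216203514294433201, P(S=11)=8757978579294633328640/127173474825648610542883299603, P(S=13)=1137399815492809523200/127173474825648610542883299603, P(S=15)=14129190254569062400/14130386091738734504764811067, P(S=17)=4036911501305446400/42391158275216203514294433201, P(S=19)=322952920104435712/42391158275216203514294433201, P(S=21)=7097866375921664/14130386091738734504764811067, P(S=23)=10139809108459520/381520424476945831628649898809, P(S=25)=413869759528960/381520424476945831628649898809, P(S=27)=4077534576640/127173474825648610542883299603, P(S=29)=233001975808/381520424476945831628649898809, P(S=31)=2147483648/381520424476945831628649898809
E[|S_31|] = Σ_m |m|·P(S_31=m) = 81123809325291666878747531195/4710128697246244834921603689

Answer: 81123809325291666878747531195/4710128697246244834921603689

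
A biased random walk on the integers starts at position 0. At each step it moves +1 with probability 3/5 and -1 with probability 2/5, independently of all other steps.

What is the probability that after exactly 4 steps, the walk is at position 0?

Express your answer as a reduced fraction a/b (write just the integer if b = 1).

To be at 0 after 4 steps: need exactly 2 steps of +1 and 2 of -1.
Number of such sequences: C(4,2) = 6
Each has probability (3/5)^2 · (2/5)^2 = 36/625
P = 6 · 36/625 = 216/625

Answer: 216/625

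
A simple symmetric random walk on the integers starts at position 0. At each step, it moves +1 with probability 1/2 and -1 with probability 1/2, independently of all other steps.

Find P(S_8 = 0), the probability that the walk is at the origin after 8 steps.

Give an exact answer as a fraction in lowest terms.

Answer: 35/128

Derivation:
To return to 0 after 8 steps: need exactly 4 steps of +1 and 4 of -1.
Favorable paths: C(8,4) = 70
Total paths: 2^8 = 256
P = 70/256 = 35/128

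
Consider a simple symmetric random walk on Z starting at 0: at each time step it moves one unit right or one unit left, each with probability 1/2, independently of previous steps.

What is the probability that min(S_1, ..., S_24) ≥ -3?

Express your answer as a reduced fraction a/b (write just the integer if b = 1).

Let f(t,s) = #length-t paths at position s with S_1..S_t all ≥ -3.
f(t,s) = f(t-1,s-1) + f(t-1,s+1) for s ≥ -3; f(t,s) = 0 for s < -3.
t=0: f(0,0)=1
t=1: f(1,-1)=1 f(1,1)=1
t=2: f(2,-2)=1 f(2,0)=2 f(2,2)=1
t=3: f(3,-3)=1 f(3,-1)=3 f(3,1)=3 f(3,3)=1
t=4: f(4,-2)=4 f(4,0)=6 f(4,2)=4 f(4,4)=1
t=5: f(5,-3)=4 f(5,-1)=10 f(5,1)=10 f(5,3)=5 f(5,5)=1
t=6: f(6,-2)=14 f(6,0)=20 f(6,2)=15 f(6,4)=6 f(6,6)=1
t=7: f(7,-3)=14 f(7,-1)=34 f(7,1)=35 f(7,3)=21 f(7,5)=7 f(7,7)=1
t=8: f(8,-2)=48 f(8,0)=69 f(8,2)=56 f(8,4)=28 f(8,6)=8 f(8,8)=1
t=9: f(9,-3)=48 f(9,-1)=117 f(9,1)=125 f(9,3)=84 f(9,5)=36 f(9,7)=9 f(9,9)=1
t=10: f(10,-2)=165 f(10,0)=242 f(10,2)=209 f(10,4)=120 f(10,6)=45 f(10,8)=10 f(10,10)=1
t=11: f(11,-3)=165 f(11,-1)=407 f(11,1)=451 f(11,3)=329 f(11,5)=165 f(11,7)=55 f(11,9)=11 f(11,11)=1
t=12: f(12,-2)=572 f(12,0)=858 f(12,2)=780 f(12,4)=494 f(12,6)=220 f(12,8)=66 f(12,10)=12 f(12,12)=1
t=13: f(13,-3)=572 f(13,-1)=1430 f(13,1)=1638 f(13,3)=1274 f(13,5)=714 f(13,7)=286 f(13,9)=78 f(13,11)=13 f(13,13)=1
t=14: f(14,-2)=2002 f(14,0)=3068 f(14,2)=2912 f(14,4)=1988 f(14,6)=1000 f(14,8)=364 f(14,10)=91 f(14,12)=14 f(14,14)=1
t=15: f(15,-3)=2002 f(15,-1)=5070 f(15,1)=5980 f(15,3)=4900 f(15,5)=2988 f(15,7)=1364 f(15,9)=455 f(15,11)=105 f(15,13)=15 f(15,15)=1
t=16: f(16,-2)=7072 f(16,0)=11050 f(16,2)=10880 f(16,4)=7888 f(16,6)=4352 f(16,8)=1819 f(16,10)=560 f(16,12)=120 f(16,14)=16 f(16,16)=1
t=17: f(17,-3)=7072 f(17,-1)=18122 f(17,1)=21930 f(17,3)=18768 f(17,5)=12240 f(17,7)=6171 f(17,9)=2379 f(17,11)=680 f(17,13)=136 f(17,15)=17 f(17,17)=1
t=18: f(18,-2)=25194 f(18,0)=40052 f(18,2)=40698 f(18,4)=31008 f(18,6)=18411 f(18,8)=8550 f(18,10)=3059 f(18,12)=816 f(18,14)=153 f(18,16)=18 f(18,18)=1
t=19: f(19,-3)=25194 f(19,-1)=65246 f(19,1)=80750 f(19,3)=71706 f(19,5)=49419 f(19,7)=26961 f(19,9)=11609 f(19,11)=3875 f(19,13)=969 f(19,15)=171 f(19,17)=19 f(19,19)=1
t=20: f(20,-2)=90440 f(20,0)=145996 f(20,2)=152456 f(20,4)=121125 f(20,6)=76380 f(20,8)=38570 f(20,10)=15484 f(20,12)=4844 f(20,14)=1140 f(20,16)=190 f(20,18)=20 f(20,20)=1
t=21: f(21,-3)=90440 f(21,-1)=236436 f(21,1)=298452 f(21,3)=273581 f(21,5)=197505 f(21,7)=114950 f(21,9)=54054 f(21,11)=20328 f(21,13)=5984 f(21,15)=1330 f(21,17)=210 f(21,19)=21 f(21,21)=1
t=22: f(22,-2)=326876 f(22,0)=534888 f(22,2)=572033 f(22,4)=471086 f(22,6)=312455 f(22,8)=169004 f(22,10)=74382 f(22,12)=26312 f(22,14)=7314 f(22,16)=1540 f(22,18)=231 f(22,20)=22 f(22,22)=1
t=23: f(23,-3)=326876 f(23,-1)=861764 f(23,1)=1106921 f(23,3)=1043119 f(23,5)=783541 f(23,7)=481459 f(23,9)=243386 f(23,11)=100694 f(23,13)=33626 f(23,15)=8854 f(23,17)=1771 f(23,19)=253 f(23,21)=23 f(23,23)=1
t=24: f(24,-2)=1188640 f(24,0)=1968685 f(24,2)=2150040 f(24,4)=1826660 f(24,6)=1265000 f(24,8)=724845 f(24,10)=344080 f(24,12)=134320 f(24,14)=42480 f(24,16)=10625 f(24,18)=2024 f(24,20)=276 f(24,22)=24 f(24,24)=1
Σ_s f(24,s) = 9657700
P = 9657700/16777216 = 2414425/4194304

Answer: 2414425/4194304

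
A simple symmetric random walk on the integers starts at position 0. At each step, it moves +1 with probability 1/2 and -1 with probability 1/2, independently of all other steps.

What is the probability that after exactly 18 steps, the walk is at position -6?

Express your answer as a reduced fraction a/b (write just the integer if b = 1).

To reach position -6 after 18 steps: need 6 steps of +1 and 12 of -1.
Favorable paths: C(18,6) = 18564
Total paths: 2^18 = 262144
P = 18564/262144 = 4641/65536

Answer: 4641/65536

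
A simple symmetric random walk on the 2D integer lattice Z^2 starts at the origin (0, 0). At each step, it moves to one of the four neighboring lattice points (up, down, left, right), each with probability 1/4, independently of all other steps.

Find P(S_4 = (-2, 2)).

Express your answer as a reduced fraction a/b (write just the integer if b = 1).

Let h be the number of horizontal steps (so 4-h are vertical). To end at (-2,2) need (h-2)/2 right-steps and ((4-h)+2)/2 up-steps.
Sum over h with 2 ≤ h ≤ 2, h ≡ 0 (mod 2), 4-h ≡ 0 (mod 2):
h=2: C(4,2)·C(2,0)·C(2,2) = 6·1·1 = 6
Total favorable: 6
Total paths: 4^4 = 256
P = 6/256 = 3/128

Answer: 3/128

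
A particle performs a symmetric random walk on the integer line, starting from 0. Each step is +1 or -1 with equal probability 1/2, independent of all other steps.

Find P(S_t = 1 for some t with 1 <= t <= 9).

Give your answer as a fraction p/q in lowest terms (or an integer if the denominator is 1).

Answer: 193/256

Derivation:
Count via complement. Let g(t,s) = #length-t paths at position s with S_1..S_t all ≠ 1.
g(t,s) = g(t-1,s-1) + g(t-1,s+1) for s ≠ 1; g(t,1) = 0.
t=0: g(0,0)=1
t=1: g(1,-1)=1
t=2: g(2,-2)=1 g(2,0)=1
t=3: g(3,-3)=1 g(3,-1)=2
t=4: g(4,-4)=1 g(4,-2)=3 g(4,0)=2
t=5: g(5,-5)=1 g(5,-3)=4 g(5,-1)=5
t=6: g(6,-6)=1 g(6,-4)=5 g(6,-2)=9 g(6,0)=5
t=7: g(7,-7)=1 g(7,-5)=6 g(7,-3)=14 g(7,-1)=14
t=8: g(8,-8)=1 g(8,-6)=7 g(8,-4)=20 g(8,-2)=28 g(8,0)=14
t=9: g(9,-9)=1 g(9,-7)=8 g(9,-5)=27 g(9,-3)=48 g(9,-1)=42
Paths never hitting 1: Σ_s g(9,s) = 126
Paths hitting 1: 2^9 - 126 = 386
P = 386/512 = 193/256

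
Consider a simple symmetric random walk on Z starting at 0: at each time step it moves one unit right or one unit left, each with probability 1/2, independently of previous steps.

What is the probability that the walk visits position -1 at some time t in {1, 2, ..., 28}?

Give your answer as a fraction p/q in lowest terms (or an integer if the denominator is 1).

Count via complement. Let g(t,s) = #length-t paths at position s with S_1..S_t all ≠ -1.
g(t,s) = g(t-1,s-1) + g(t-1,s+1) for s ≠ -1; g(t,-1) = 0.
t=0: g(0,0)=1
t=1: g(1,1)=1
t=2: g(2,0)=1 g(2,2)=1
t=3: g(3,1)=2 g(3,3)=1
t=4: g(4,0)=2 g(4,2)=3 g(4,4)=1
t=5: g(5,1)=5 g(5,3)=4 g(5,5)=1
t=6: g(6,0)=5 g(6,2)=9 g(6,4)=5 g(6,6)=1
t=7: g(7,1)=14 g(7,3)=14 g(7,5)=6 g(7,7)=1
t=8: g(8,0)=14 g(8,2)=28 g(8,4)=20 g(8,6)=7 g(8,8)=1
t=9: g(9,1)=42 g(9,3)=48 g(9,5)=27 g(9,7)=8 g(9,9)=1
t=10: g(10,0)=42 g(10,2)=90 g(10,4)=75 g(10,6)=35 g(10,8)=9 g(10,10)=1
t=11: g(11,1)=132 g(11,3)=165 g(11,5)=110 g(11,7)=44 g(11,9)=10 g(11,11)=1
t=12: g(12,0)=132 g(12,2)=297 g(12,4)=275 g(12,6)=154 g(12,8)=54 g(12,10)=11 g(12,12)=1
t=13: g(13,1)=429 g(13,3)=572 g(13,5)=429 g(13,7)=208 g(13,9)=65 g(13,11)=12 g(13,13)=1
t=14: g(14,0)=429 g(14,2)=1001 g(14,4)=1001 g(14,6)=637 g(14,8)=273 g(14,10)=77 g(14,12)=13 g(14,14)=1
t=15: g(15,1)=1430 g(15,3)=2002 g(15,5)=1638 g(15,7)=910 g(15,9)=350 g(15,11)=90 g(15,13)=14 g(15,15)=1
t=16: g(16,0)=1430 g(16,2)=3432 g(16,4)=3640 g(16,6)=2548 g(16,8)=1260 g(16,10)=440 g(16,12)=104 g(16,14)=15 g(16,16)=1
t=17: g(17,1)=4862 g(17,3)=7072 g(17,5)=6188 g(17,7)=3808 g(17,9)=1700 g(17,11)=544 g(17,13)=119 g(17,15)=16 g(17,17)=1
t=18: g(18,0)=4862 g(18,2)=11934 g(18,4)=13260 g(18,6)=9996 g(18,8)=5508 g(18,10)=2244 g(18,12)=663 g(18,14)=135 g(18,16)=17 g(18,18)=1
t=19: g(19,1)=16796 g(19,3)=25194 g(19,5)=23256 g(19,7)=15504 g(19,9)=7752 g(19,11)=2907 g(19,13)=798 g(19,15)=152 g(19,17)=18 g(19,19)=1
t=20: g(20,0)=16796 g(20,2)=41990 g(20,4)=48450 g(20,6)=38760 g(20,8)=23256 g(20,10)=10659 g(20,12)=3705 g(20,14)=950 g(20,16)=170 g(20,18)=19 g(20,20)=1
t=21: g(21,1)=58786 g(21,3)=90440 g(21,5)=87210 g(21,7)=62016 g(21,9)=33915 g(21,11)=14364 g(21,13)=4655 g(21,15)=1120 g(21,17)=189 g(21,19)=20 g(21,21)=1
t=22: g(22,0)=58786 g(22,2)=149226 g(22,4)=177650 g(22,6)=149226 g(22,8)=95931 g(22,10)=48279 g(22,12)=19019 g(22,14)=5775 g(22,16)=1309 g(22,18)=209 g(22,20)=21 g(22,22)=1
t=23: g(23,1)=208012 g(23,3)=326876 g(23,5)=326876 g(23,7)=245157 g(23,9)=144210 g(23,11)=67298 g(23,13)=24794 g(23,15)=7084 g(23,17)=1518 g(23,19)=230 g(23,21)=22 g(23,23)=1
t=24: g(24,0)=208012 g(24,2)=534888 g(24,4)=653752 g(24,6)=572033 g(24,8)=389367 g(24,10)=211508 g(24,12)=92092 g(24,14)=31878 g(24,16)=8602 g(24,18)=1748 g(24,20)=252 g(24,22)=23 g(24,24)=1
t=25: g(25,1)=742900 g(25,3)=1188640 g(25,5)=1225785 g(25,7)=961400 g(25,9)=600875 g(25,11)=303600 g(25,13)=123970 g(25,15)=40480 g(25,17)=10350 g(25,19)=2000 g(25,21)=275 g(25,23)=24 g(25,25)=1
t=26: g(26,0)=742900 g(26,2)=1931540 g(26,4)=2414425 g(26,6)=2187185 g(26,8)=1562275 g(26,10)=904475 g(26,12)=427570 g(26,14)=164450 g(26,16)=50830 g(26,18)=12350 g(26,20)=2275 g(26,22)=299 g(26,24)=25 g(26,26)=1
t=27: g(27,1)=2674440 g(27,3)=4345965 g(27,5)=4601610 g(27,7)=3749460 g(27,9)=2466750 g(27,11)=1332045 g(27,13)=592020 g(27,15)=215280 g(27,17)=63180 g(27,19)=14625 g(27,21)=2574 g(27,23)=324 g(27,25)=26 g(27,27)=1
t=28: g(28,0)=2674440 g(28,2)=7020405 g(28,4)=8947575 g(28,6)=8351070 g(28,8)=6216210 g(28,10)=3798795 g(28,12)=1924065 g(28,14)=807300 g(28,16)=278460 g(28,18)=77805 g(28,20)=17199 g(28,22)=2898 g(28,24)=350 g(28,26)=27 g(28,28)=1
Paths never hitting -1: Σ_s g(28,s) = 40116600
Paths hitting -1: 2^28 - 40116600 = 228318856
P = 228318856/268435456 = 28539857/33554432

Answer: 28539857/33554432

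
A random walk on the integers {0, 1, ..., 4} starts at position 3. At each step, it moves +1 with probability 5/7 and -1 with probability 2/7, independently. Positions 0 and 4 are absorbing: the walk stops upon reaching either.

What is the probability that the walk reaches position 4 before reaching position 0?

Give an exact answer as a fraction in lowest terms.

Answer: 195/203

Derivation:
Biased walk: p = 5/7, q = 2/7, r = q/p = 2/5
Gambler's ruin: P(hit 4 before 0 | start at 3) = (1 - r^a)/(1 - r^N)
r^3 = 8/125; r^4 = 16/625
P = (1 - 8/125) / (1 - 16/625) = 117/125 / 609/625 = 195/203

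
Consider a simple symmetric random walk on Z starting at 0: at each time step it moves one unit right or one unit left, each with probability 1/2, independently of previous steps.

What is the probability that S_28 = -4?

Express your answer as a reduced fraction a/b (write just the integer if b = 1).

Answer: 30421755/268435456

Derivation:
To reach position -4 after 28 steps: need 12 steps of +1 and 16 of -1.
Favorable paths: C(28,12) = 30421755
Total paths: 2^28 = 268435456
P = 30421755/268435456 = 30421755/268435456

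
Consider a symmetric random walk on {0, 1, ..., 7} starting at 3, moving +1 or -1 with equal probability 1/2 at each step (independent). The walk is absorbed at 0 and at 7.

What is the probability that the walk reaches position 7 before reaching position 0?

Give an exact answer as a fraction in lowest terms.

Symmetric walk (p = 1/2): the harmonic-function argument gives P(hit 7 before 0 | start at 3) = a/N.
P = 3/7 = 3/7

Answer: 3/7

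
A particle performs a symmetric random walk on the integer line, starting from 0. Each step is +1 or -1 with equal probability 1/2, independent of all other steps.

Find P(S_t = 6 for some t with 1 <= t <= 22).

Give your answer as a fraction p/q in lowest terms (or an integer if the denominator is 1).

Count via complement. Let g(t,s) = #length-t paths at position s with S_1..S_t all ≠ 6.
g(t,s) = g(t-1,s-1) + g(t-1,s+1) for s ≠ 6; g(t,6) = 0.
t=0: g(0,0)=1
t=1: g(1,-1)=1 g(1,1)=1
t=2: g(2,-2)=1 g(2,0)=2 g(2,2)=1
t=3: g(3,-3)=1 g(3,-1)=3 g(3,1)=3 g(3,3)=1
t=4: g(4,-4)=1 g(4,-2)=4 g(4,0)=6 g(4,2)=4 g(4,4)=1
t=5: g(5,-5)=1 g(5,-3)=5 g(5,-1)=10 g(5,1)=10 g(5,3)=5 g(5,5)=1
t=6: g(6,-6)=1 g(6,-4)=6 g(6,-2)=15 g(6,0)=20 g(6,2)=15 g(6,4)=6
t=7: g(7,-7)=1 g(7,-5)=7 g(7,-3)=21 g(7,-1)=35 g(7,1)=35 g(7,3)=21 g(7,5)=6
t=8: g(8,-8)=1 g(8,-6)=8 g(8,-4)=28 g(8,-2)=56 g(8,0)=70 g(8,2)=56 g(8,4)=27
t=9: g(9,-9)=1 g(9,-7)=9 g(9,-5)=36 g(9,-3)=84 g(9,-1)=126 g(9,1)=126 g(9,3)=83 g(9,5)=27
t=10: g(10,-10)=1 g(10,-8)=10 g(10,-6)=45 g(10,-4)=120 g(10,-2)=210 g(10,0)=252 g(10,2)=209 g(10,4)=110
t=11: g(11,-11)=1 g(11,-9)=11 g(11,-7)=55 g(11,-5)=165 g(11,-3)=330 g(11,-1)=462 g(11,1)=461 g(11,3)=319 g(11,5)=110
t=12: g(12,-12)=1 g(12,-10)=12 g(12,-8)=66 g(12,-6)=220 g(12,-4)=495 g(12,-2)=792 g(12,0)=923 g(12,2)=780 g(12,4)=429
t=13: g(13,-13)=1 g(13,-11)=13 g(13,-9)=78 g(13,-7)=286 g(13,-5)=715 g(13,-3)=1287 g(13,-1)=1715 g(13,1)=1703 g(13,3)=1209 g(13,5)=429
t=14: g(14,-14)=1 g(14,-12)=14 g(14,-10)=91 g(14,-8)=364 g(14,-6)=1001 g(14,-4)=2002 g(14,-2)=3002 g(14,0)=3418 g(14,2)=2912 g(14,4)=1638
t=15: g(15,-15)=1 g(15,-13)=15 g(15,-11)=105 g(15,-9)=455 g(15,-7)=1365 g(15,-5)=3003 g(15,-3)=5004 g(15,-1)=6420 g(15,1)=6330 g(15,3)=4550 g(15,5)=1638
t=16: g(16,-16)=1 g(16,-14)=16 g(16,-12)=120 g(16,-10)=560 g(16,-8)=1820 g(16,-6)=4368 g(16,-4)=8007 g(16,-2)=11424 g(16,0)=12750 g(16,2)=10880 g(16,4)=6188
t=17: g(17,-17)=1 g(17,-15)=17 g(17,-13)=136 g(17,-11)=680 g(17,-9)=2380 g(17,-7)=6188 g(17,-5)=12375 g(17,-3)=19431 g(17,-1)=24174 g(17,1)=23630 g(17,3)=17068 g(17,5)=6188
t=18: g(18,-18)=1 g(18,-16)=18 g(18,-14)=153 g(18,-12)=816 g(18,-10)=3060 g(18,-8)=8568 g(18,-6)=18563 g(18,-4)=31806 g(18,-2)=43605 g(18,0)=47804 g(18,2)=40698 g(18,4)=23256
t=19: g(19,-19)=1 g(19,-17)=19 g(19,-15)=171 g(19,-13)=969 g(19,-11)=3876 g(19,-9)=11628 g(19,-7)=27131 g(19,-5)=50369 g(19,-3)=75411 g(19,-1)=91409 g(19,1)=88502 g(19,3)=63954 g(19,5)=23256
t=20: g(20,-20)=1 g(20,-18)=20 g(20,-16)=190 g(20,-14)=1140 g(20,-12)=4845 g(20,-10)=15504 g(20,-8)=38759 g(20,-6)=77500 g(20,-4)=125780 g(20,-2)=166820 g(20,0)=179911 g(20,2)=152456 g(20,4)=87210
t=21: g(21,-21)=1 g(21,-19)=21 g(21,-17)=210 g(21,-15)=1330 g(21,-13)=5985 g(21,-11)=20349 g(21,-9)=54263 g(21,-7)=116259 g(21,-5)=203280 g(21,-3)=292600 g(21,-1)=346731 g(21,1)=332367 g(21,3)=239666 g(21,5)=87210
t=22: g(22,-22)=1 g(22,-20)=22 g(22,-18)=231 g(22,-16)=1540 g(22,-14)=7315 g(22,-12)=26334 g(22,-10)=74612 g(22,-8)=170522 g(22,-6)=319539 g(22,-4)=495880 g(22,-2)=639331 g(22,0)=679098 g(22,2)=572033 g(22,4)=326876
Paths never hitting 6: Σ_s g(22,s) = 3313334
Paths hitting 6: 2^22 - 3313334 = 880970
P = 880970/4194304 = 440485/2097152

Answer: 440485/2097152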